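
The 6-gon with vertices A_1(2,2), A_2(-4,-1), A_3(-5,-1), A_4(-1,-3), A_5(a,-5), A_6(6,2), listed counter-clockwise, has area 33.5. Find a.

The doubled signed area Σ (x_i y_{i+1} − x_{i+1} y_i) is linear in a.
With a=0 it equals 62; the coefficient of a is 5 (from the two edges through A_5).
So 5·a + 62 = 2·33.5 = 67 ⇒ a = 1.

1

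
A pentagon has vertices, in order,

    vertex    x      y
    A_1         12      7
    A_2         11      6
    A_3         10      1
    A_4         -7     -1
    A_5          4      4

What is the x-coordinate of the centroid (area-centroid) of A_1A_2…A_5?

Apply Gauss's area formula. First the cross-terms c_i = x_i·y_{i+1} − x_{i+1}·y_i:
  -5, -49, -3, -24, -20  ⇒  2A = -101, A = -50.5.
Then Σ (x_i + x_{i+1})·c_i = -1401, so x̄ = -1401 / (6·(-50.5)) = 467/101.

467/101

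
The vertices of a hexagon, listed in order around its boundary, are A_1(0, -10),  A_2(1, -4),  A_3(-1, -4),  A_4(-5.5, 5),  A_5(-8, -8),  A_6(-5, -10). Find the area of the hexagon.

Apply the shoelace (surveyor's) formula: 2A = Σ (x_i·y_{i+1} − x_{i+1}·y_i), indices taken mod 6.
Σ = (10) + (-8) + (-27) + (84) + (40) + (50) = 149
Area = |Σ|/2 = 74.5.

74.5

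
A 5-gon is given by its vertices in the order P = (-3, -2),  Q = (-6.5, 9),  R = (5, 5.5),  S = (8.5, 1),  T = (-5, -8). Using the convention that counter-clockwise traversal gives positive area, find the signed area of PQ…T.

Σ = (-40) + (-80.75) + (-41.75) + (-63) + (-14) = -239.5
Signed area = Σ/2 = -119.75 (negative ⇒ clockwise traversal).

-119.75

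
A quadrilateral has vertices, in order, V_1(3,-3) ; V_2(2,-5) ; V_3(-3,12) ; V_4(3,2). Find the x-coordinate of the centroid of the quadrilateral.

16/19

Apply the shoelace (surveyor's) formula. First the cross-terms c_i = x_i·y_{i+1} − x_{i+1}·y_i:
  -9, 9, -42, -15  ⇒  2A = -57, A = -28.5.
Then Σ (x_i + x_{i+1})·c_i = -144, so x̄ = -144 / (6·(-28.5)) = 16/19.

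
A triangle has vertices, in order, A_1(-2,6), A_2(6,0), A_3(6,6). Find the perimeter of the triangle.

24

|A_1A_2| = √((8)² + (-6)²) = √100 = 10
|A_2A_3| = √((0)² + (6)²) = √36 = 6
|A_3A_1| = √((-8)² + (0)²) = √64 = 8
Perimeter = 10 + 6 + 8 = 24.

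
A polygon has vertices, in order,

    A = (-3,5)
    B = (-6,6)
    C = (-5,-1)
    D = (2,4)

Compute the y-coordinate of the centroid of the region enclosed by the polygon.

38/13

Apply the shoelace (surveyor's) formula. First the cross-terms c_i = x_i·y_{i+1} − x_{i+1}·y_i:
  12, 36, -18, 22  ⇒  2A = 52, A = 26.
Then Σ (y_i + y_{i+1})·c_i = 456, so ȳ = 456 / (6·26) = 38/13.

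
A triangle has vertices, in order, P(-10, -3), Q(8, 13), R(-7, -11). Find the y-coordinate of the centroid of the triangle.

-1/3

Apply the shoelace formula. First the cross-terms c_i = x_i·y_{i+1} − x_{i+1}·y_i:
  -106, 3, -89  ⇒  2A = -192, A = -96.
Then Σ (y_i + y_{i+1})·c_i = 192, so ȳ = 192 / (6·(-96)) = -1/3.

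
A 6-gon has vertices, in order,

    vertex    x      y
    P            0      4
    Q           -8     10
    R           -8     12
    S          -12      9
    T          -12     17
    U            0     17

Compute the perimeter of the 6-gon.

50

|PQ| = √((-8)² + (6)²) = √100 = 10
|QR| = √((0)² + (2)²) = √4 = 2
|RS| = √((-4)² + (-3)²) = √25 = 5
|ST| = √((0)² + (8)²) = √64 = 8
|TU| = √((12)² + (0)²) = √144 = 12
|UP| = √((0)² + (-13)²) = √169 = 13
Perimeter = 10 + 2 + 5 + 8 + 12 + 13 = 50.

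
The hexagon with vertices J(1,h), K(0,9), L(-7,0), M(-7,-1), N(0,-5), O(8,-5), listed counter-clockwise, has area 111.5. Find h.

Write out the shoelace sum; only the two edges meeting at J involve h:
2·Area = [(8·h − 1·(-5)) + (1·9 − 0·h)] + 145
       = 8·h + 159 = 223
⇒ h = 8.

8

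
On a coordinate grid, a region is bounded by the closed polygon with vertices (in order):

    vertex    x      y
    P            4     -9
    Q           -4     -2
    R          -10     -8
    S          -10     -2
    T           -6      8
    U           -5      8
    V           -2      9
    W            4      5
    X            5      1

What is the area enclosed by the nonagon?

168.5

Apply Gauss's area formula: 2A = Σ (x_i·y_{i+1} − x_{i+1}·y_i), indices taken mod 9.
Σ = (-44) + (12) + (-60) + (-92) + (-8) + (-29) + (-46) + (-21) + (-49) = -337
Area = |Σ|/2 = 168.5.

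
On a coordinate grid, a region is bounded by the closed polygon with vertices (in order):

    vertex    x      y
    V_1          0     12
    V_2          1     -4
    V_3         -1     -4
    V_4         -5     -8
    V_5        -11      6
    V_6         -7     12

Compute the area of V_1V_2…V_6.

Apply the surveyor's formula: 2A = Σ (x_i·y_{i+1} − x_{i+1}·y_i), indices taken mod 6.
Σ = (-12) + (-8) + (-12) + (-118) + (-90) + (-84) = -324
Area = |Σ|/2 = 162.

162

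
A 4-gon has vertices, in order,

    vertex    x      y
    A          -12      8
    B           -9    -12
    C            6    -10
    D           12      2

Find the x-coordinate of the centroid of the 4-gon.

-1.4

Apply the shoelace (surveyor's) formula. First the cross-terms c_i = x_i·y_{i+1} − x_{i+1}·y_i:
  216, 162, 132, 120  ⇒  2A = 630, A = 315.
Then Σ (x_i + x_{i+1})·c_i = -2646, so x̄ = -2646 / (6·315) = -1.4.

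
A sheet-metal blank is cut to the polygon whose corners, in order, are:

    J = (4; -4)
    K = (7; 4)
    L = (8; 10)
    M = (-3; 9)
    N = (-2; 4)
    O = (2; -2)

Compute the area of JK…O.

Apply the shoelace (surveyor's) formula: 2A = Σ (x_i·y_{i+1} − x_{i+1}·y_i), indices taken mod 6.
Cross-terms: 44, 38, 102, 6, -4, 0  ⇒  Σ = 186
Area = |Σ|/2 = 93.

93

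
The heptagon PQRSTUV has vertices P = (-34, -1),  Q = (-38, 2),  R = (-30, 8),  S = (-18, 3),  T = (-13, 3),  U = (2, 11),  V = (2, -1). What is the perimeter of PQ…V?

|PQ| = √((-4)² + (3)²) = √25 = 5
|QR| = √((8)² + (6)²) = √100 = 10
|RS| = √((12)² + (-5)²) = √169 = 13
|ST| = √((5)² + (0)²) = √25 = 5
|TU| = √((15)² + (8)²) = √289 = 17
|UV| = √((0)² + (-12)²) = √144 = 12
|VP| = √((-36)² + (0)²) = √1296 = 36
Perimeter = 5 + 10 + 13 + 5 + 17 + 12 + 36 = 98.

98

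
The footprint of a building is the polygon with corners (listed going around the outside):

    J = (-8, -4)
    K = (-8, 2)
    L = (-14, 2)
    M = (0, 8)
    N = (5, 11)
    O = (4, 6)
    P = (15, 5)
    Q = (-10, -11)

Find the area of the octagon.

217.5

Σ = (-48) + (12) + (-112) + (-40) + (-14) + (-70) + (-115) + (-48) = -435
Area = |Σ|/2 = 217.5.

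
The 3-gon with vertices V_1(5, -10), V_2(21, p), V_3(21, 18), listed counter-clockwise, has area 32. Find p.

The doubled signed area Σ (x_i y_{i+1} − x_{i+1} y_i) is linear in p.
With p=0 it equals 288; the coefficient of p is -16 (from the two edges through V_2).
So -16·p + 288 = 2·32 = 64 ⇒ p = 14.

14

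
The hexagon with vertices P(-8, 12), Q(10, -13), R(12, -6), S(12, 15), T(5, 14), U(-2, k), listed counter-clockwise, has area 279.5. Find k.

10

The doubled signed area Σ (x_i y_{i+1} − x_{i+1} y_i) is linear in k.
With k=0 it equals 429; the coefficient of k is 13 (from the two edges through U).
So 13·k + 429 = 2·279.5 = 559 ⇒ k = 10.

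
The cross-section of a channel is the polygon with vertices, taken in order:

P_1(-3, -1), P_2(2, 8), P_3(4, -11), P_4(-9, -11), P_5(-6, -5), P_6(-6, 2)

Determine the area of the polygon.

135

Σ = (-22) + (-54) + (-143) + (-21) + (-42) + (12) = -270
Area = |Σ|/2 = 135.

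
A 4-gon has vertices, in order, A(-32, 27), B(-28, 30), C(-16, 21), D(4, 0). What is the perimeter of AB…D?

|AB| = √((4)² + (3)²) = √25 = 5
|BC| = √((12)² + (-9)²) = √225 = 15
|CD| = √((20)² + (-21)²) = √841 = 29
|DA| = √((-36)² + (27)²) = √2025 = 45
Perimeter = 5 + 15 + 29 + 45 = 94.

94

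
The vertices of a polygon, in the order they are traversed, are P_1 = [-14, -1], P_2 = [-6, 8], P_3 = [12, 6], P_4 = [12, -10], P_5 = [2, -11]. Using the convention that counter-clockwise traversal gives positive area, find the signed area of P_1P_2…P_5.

Apply the shoelace (surveyor's) formula: 2A = Σ (x_i·y_{i+1} − x_{i+1}·y_i), indices taken mod 5.
Σ = (-118) + (-132) + (-192) + (-112) + (-156) = -710
Signed area = Σ/2 = -355 (negative ⇒ clockwise traversal).

-355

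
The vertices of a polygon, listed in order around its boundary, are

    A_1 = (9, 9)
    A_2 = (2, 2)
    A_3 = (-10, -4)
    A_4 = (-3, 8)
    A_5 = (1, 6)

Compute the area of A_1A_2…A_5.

Apply the shoelace (surveyor's) formula: 2A = Σ (x_i·y_{i+1} − x_{i+1}·y_i), indices taken mod 5.
Σ = (0) + (12) + (-92) + (-26) + (-45) = -151
Area = |Σ|/2 = 75.5.

75.5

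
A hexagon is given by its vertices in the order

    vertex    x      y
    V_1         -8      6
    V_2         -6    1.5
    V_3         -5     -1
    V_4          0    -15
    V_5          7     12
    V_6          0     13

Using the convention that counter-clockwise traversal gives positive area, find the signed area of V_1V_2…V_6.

206.25

Apply the surveyor's formula: 2A = Σ (x_i·y_{i+1} − x_{i+1}·y_i), indices taken mod 6.
Σ = (24) + (13.5) + (75) + (105) + (91) + (104) = 412.5
Signed area = Σ/2 = 206.25 (positive ⇒ counter-clockwise traversal).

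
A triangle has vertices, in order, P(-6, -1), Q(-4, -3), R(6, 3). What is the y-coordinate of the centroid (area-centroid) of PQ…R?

-1/3

Apply Gauss's area formula. First the cross-terms c_i = x_i·y_{i+1} − x_{i+1}·y_i:
  14, 6, 12  ⇒  2A = 32, A = 16.
Then Σ (y_i + y_{i+1})·c_i = -32, so ȳ = -32 / (6·16) = -1/3.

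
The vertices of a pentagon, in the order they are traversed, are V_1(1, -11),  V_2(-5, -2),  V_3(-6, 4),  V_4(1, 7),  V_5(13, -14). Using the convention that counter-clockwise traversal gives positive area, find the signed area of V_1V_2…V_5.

Apply the shoelace (surveyor's) formula: 2A = Σ (x_i·y_{i+1} − x_{i+1}·y_i), indices taken mod 5.
Σ = (-57) + (-32) + (-46) + (-105) + (-129) = -369
Signed area = Σ/2 = -184.5 (negative ⇒ clockwise traversal).

-184.5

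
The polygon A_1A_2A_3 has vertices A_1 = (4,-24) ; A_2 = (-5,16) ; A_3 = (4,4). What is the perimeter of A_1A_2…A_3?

|A_1A_2| = √((-9)² + (40)²) = √1681 = 41
|A_2A_3| = √((9)² + (-12)²) = √225 = 15
|A_3A_1| = √((0)² + (-28)²) = √784 = 28
Perimeter = 41 + 15 + 28 = 84.

84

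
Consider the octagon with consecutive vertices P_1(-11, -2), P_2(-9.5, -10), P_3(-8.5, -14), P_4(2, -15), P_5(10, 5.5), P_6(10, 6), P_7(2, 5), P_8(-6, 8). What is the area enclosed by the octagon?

322.25

Apply the shoelace formula: 2A = Σ (x_i·y_{i+1} − x_{i+1}·y_i), indices taken mod 8.
Σ = (91) + (48) + (155.5) + (161) + (5) + (38) + (46) + (100) = 644.5
Area = |Σ|/2 = 322.25.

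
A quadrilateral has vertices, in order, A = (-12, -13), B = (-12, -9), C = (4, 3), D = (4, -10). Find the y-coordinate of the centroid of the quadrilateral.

-112/17

Apply the shoelace formula. First the cross-terms c_i = x_i·y_{i+1} − x_{i+1}·y_i:
  -48, 0, -52, -172  ⇒  2A = -272, A = -136.
Then Σ (y_i + y_{i+1})·c_i = 5376, so ȳ = 5376 / (6·(-136)) = -112/17.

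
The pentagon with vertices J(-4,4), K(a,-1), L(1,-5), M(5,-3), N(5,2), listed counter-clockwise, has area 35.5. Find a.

1

Write out the shoelace sum; only the two edges meeting at K involve a:
2·Area = [((-4)·(-1) − a·4) + (a·(-5) − 1·(-1))] + 75
       = -9·a + 80 = 71
⇒ a = 1.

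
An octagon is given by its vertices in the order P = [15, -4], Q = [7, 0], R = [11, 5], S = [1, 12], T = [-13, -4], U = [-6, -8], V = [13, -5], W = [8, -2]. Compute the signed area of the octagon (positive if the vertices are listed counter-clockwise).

P→Q: (15)(0) − (7)(-4) = 28
Q→R: (7)(5) − (11)(0) = 35
R→S: (11)(12) − (1)(5) = 127
S→T: (1)(-4) − (-13)(12) = 152
T→U: (-13)(-8) − (-6)(-4) = 80
U→V: (-6)(-5) − (13)(-8) = 134
V→W: (13)(-2) − (8)(-5) = 14
W→P: (8)(-4) − (15)(-2) = -2
Σ = 568
Signed area = Σ/2 = 284 (positive ⇒ counter-clockwise traversal).

284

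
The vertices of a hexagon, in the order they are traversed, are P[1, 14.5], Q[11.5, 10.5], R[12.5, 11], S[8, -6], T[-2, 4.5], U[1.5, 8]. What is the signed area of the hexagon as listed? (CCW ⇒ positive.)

P→Q: (1)(10.5) − (11.5)(14.5) = -156.25
Q→R: (11.5)(11) − (12.5)(10.5) = -4.75
R→S: (12.5)(-6) − (8)(11) = -163
S→T: (8)(4.5) − (-2)(-6) = 24
T→U: (-2)(8) − (1.5)(4.5) = -22.75
U→P: (1.5)(14.5) − (1)(8) = 13.75
Σ = -309
Signed area = Σ/2 = -154.5 (negative ⇒ clockwise traversal).

-154.5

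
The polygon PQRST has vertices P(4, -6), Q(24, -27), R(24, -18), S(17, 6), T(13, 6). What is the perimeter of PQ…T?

|PQ| = √((20)² + (-21)²) = √841 = 29
|QR| = √((0)² + (9)²) = √81 = 9
|RS| = √((-7)² + (24)²) = √625 = 25
|ST| = √((-4)² + (0)²) = √16 = 4
|TP| = √((-9)² + (-12)²) = √225 = 15
Perimeter = 29 + 9 + 25 + 4 + 15 = 82.

82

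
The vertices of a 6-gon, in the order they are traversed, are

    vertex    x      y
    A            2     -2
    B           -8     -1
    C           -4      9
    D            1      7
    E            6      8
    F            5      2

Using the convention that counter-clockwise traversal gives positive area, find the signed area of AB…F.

Apply Gauss's area formula: 2A = Σ (x_i·y_{i+1} − x_{i+1}·y_i), indices taken mod 6.
Σ = (-18) + (-76) + (-37) + (-34) + (-28) + (-14) = -207
Signed area = Σ/2 = -103.5 (negative ⇒ clockwise traversal).

-103.5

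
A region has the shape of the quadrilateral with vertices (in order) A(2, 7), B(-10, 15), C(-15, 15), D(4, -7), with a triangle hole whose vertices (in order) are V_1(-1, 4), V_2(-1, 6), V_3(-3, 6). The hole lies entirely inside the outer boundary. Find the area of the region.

Outer boundary:
Σ = (100) + (75) + (45) + (42) = 262
Area = |Σ|/2 = 131.
Hole:
Σ = (-2) + (12) + (-6) = 4
Area = |Σ|/2 = 2.
Net area = 131 − 2 = 129.

129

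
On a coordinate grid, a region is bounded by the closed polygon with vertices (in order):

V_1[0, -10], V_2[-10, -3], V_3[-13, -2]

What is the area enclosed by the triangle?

5.5

Σ = (-100) + (-19) + (130) = 11
Area = |Σ|/2 = 5.5.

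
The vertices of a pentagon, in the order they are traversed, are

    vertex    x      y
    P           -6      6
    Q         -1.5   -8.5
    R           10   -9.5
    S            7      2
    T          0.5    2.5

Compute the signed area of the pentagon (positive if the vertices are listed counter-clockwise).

Σ = (60) + (99.25) + (86.5) + (16.5) + (18) = 280.25
Signed area = Σ/2 = 140.125 (positive ⇒ counter-clockwise traversal).

140.125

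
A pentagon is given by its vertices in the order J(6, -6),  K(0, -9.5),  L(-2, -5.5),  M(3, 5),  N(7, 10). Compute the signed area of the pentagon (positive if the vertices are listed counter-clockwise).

Apply the shoelace formula: 2A = Σ (x_i·y_{i+1} − x_{i+1}·y_i), indices taken mod 5.
Σ = (-57) + (-19) + (6.5) + (-5) + (-102) = -176.5
Signed area = Σ/2 = -88.25 (negative ⇒ clockwise traversal).

-88.25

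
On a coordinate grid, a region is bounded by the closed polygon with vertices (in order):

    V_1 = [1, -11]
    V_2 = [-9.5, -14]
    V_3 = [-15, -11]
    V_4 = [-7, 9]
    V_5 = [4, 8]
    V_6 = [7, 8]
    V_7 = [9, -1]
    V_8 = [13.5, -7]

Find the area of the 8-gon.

411

Apply Gauss's area formula: 2A = Σ (x_i·y_{i+1} − x_{i+1}·y_i), indices taken mod 8.
Cross-terms: -118.5, -105.5, -212, -92, -24, -79, -49.5, -141.5  ⇒  Σ = -822
Area = |Σ|/2 = 411.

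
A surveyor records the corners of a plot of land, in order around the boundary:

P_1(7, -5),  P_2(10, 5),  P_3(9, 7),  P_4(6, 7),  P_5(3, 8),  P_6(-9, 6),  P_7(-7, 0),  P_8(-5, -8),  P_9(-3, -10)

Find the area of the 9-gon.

Apply the shoelace (surveyor's) formula: 2A = Σ (x_i·y_{i+1} − x_{i+1}·y_i), indices taken mod 9.
Cross-terms: 85, 25, 21, 27, 90, 42, 56, 26, 85  ⇒  Σ = 457
Area = |Σ|/2 = 228.5.

228.5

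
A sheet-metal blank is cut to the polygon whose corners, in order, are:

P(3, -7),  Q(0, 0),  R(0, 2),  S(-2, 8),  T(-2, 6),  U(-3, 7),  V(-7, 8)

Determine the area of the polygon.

Cross-terms: 0, 0, 4, 4, 4, 25, 25  ⇒  Σ = 62
Area = |Σ|/2 = 31.

31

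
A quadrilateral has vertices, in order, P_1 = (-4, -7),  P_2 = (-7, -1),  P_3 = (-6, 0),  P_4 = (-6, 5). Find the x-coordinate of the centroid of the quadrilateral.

Apply the surveyor's formula. First the cross-terms c_i = x_i·y_{i+1} − x_{i+1}·y_i:
  -45, -6, -30, 62  ⇒  2A = -19, A = -9.5.
Then Σ (x_i + x_{i+1})·c_i = 313, so x̄ = 313 / (6·(-9.5)) = -313/57.

-313/57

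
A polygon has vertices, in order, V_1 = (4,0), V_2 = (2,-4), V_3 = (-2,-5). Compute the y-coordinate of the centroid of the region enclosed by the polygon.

-3

Apply the shoelace formula. First the cross-terms c_i = x_i·y_{i+1} − x_{i+1}·y_i:
  -16, -18, 20  ⇒  2A = -14, A = -7.
Then Σ (y_i + y_{i+1})·c_i = 126, so ȳ = 126 / (6·(-7)) = -3.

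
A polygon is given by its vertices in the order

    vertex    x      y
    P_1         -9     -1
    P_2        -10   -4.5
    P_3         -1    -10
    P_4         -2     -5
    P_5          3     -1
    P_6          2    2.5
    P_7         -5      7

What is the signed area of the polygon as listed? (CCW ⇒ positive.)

116

Σ = (30.5) + (95.5) + (-15) + (17) + (9.5) + (26.5) + (68) = 232
Signed area = Σ/2 = 116 (positive ⇒ counter-clockwise traversal).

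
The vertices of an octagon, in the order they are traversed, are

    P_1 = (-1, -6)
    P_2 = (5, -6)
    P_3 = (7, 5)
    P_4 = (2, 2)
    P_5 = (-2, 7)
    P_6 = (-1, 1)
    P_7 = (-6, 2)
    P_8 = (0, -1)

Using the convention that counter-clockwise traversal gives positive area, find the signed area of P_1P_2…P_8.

69.5

Apply the surveyor's formula: 2A = Σ (x_i·y_{i+1} − x_{i+1}·y_i), indices taken mod 8.
Σ = (36) + (67) + (4) + (18) + (5) + (4) + (6) + (-1) = 139
Signed area = Σ/2 = 69.5 (positive ⇒ counter-clockwise traversal).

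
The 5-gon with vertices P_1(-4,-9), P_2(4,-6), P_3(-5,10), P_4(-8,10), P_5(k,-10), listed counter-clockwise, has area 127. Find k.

-6

The doubled signed area Σ (x_i y_{i+1} − x_{i+1} y_i) is linear in k.
With k=0 it equals 140; the coefficient of k is -19 (from the two edges through P_5).
So -19·k + 140 = 2·127 = 254 ⇒ k = -6.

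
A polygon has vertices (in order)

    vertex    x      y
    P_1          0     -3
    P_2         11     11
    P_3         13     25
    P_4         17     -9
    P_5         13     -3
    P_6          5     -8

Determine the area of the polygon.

207.5

P_1→P_2: (0)(11) − (11)(-3) = 33
P_2→P_3: (11)(25) − (13)(11) = 132
P_3→P_4: (13)(-9) − (17)(25) = -542
P_4→P_5: (17)(-3) − (13)(-9) = 66
P_5→P_6: (13)(-8) − (5)(-3) = -89
P_6→P_1: (5)(-3) − (0)(-8) = -15
Σ = -415
Area = |Σ|/2 = 207.5.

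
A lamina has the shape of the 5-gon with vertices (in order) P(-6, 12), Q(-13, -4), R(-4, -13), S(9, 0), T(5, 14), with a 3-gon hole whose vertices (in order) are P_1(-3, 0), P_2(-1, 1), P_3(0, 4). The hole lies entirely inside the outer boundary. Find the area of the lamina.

Outer boundary:
Apply the surveyor's formula: 2A = Σ (x_i·y_{i+1} − x_{i+1}·y_i), indices taken mod 5.
P→Q: (-6)(-4) − (-13)(12) = 180
Q→R: (-13)(-13) − (-4)(-4) = 153
R→S: (-4)(0) − (9)(-13) = 117
S→T: (9)(14) − (5)(0) = 126
T→P: (5)(12) − (-6)(14) = 144
Σ = 720
Area = |Σ|/2 = 360.
Hole:
Σ = (-3) + (-4) + (12) = 5
Area = |Σ|/2 = 2.5.
Net area = 360 − 2.5 = 357.5.

357.5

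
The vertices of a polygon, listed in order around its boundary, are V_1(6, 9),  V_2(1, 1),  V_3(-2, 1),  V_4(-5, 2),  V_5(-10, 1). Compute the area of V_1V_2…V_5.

Apply the surveyor's formula: 2A = Σ (x_i·y_{i+1} − x_{i+1}·y_i), indices taken mod 5.
Σ = (-3) + (3) + (1) + (15) + (-96) = -80
Area = |Σ|/2 = 40.

40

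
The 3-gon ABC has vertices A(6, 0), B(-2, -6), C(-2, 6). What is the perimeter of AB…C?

|AB| = √((-8)² + (-6)²) = √100 = 10
|BC| = √((0)² + (12)²) = √144 = 12
|CA| = √((8)² + (-6)²) = √100 = 10
Perimeter = 10 + 12 + 10 = 32.

32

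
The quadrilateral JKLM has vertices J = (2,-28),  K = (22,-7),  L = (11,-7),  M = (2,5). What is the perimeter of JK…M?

|JK| = √((20)² + (21)²) = √841 = 29
|KL| = √((-11)² + (0)²) = √121 = 11
|LM| = √((-9)² + (12)²) = √225 = 15
|MJ| = √((0)² + (-33)²) = √1089 = 33
Perimeter = 29 + 11 + 15 + 33 = 88.

88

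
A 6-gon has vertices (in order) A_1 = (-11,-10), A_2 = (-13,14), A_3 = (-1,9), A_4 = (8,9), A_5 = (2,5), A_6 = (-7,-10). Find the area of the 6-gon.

235.5

Apply the shoelace formula: 2A = Σ (x_i·y_{i+1} − x_{i+1}·y_i), indices taken mod 6.
A_1→A_2: (-11)(14) − (-13)(-10) = -284
A_2→A_3: (-13)(9) − (-1)(14) = -103
A_3→A_4: (-1)(9) − (8)(9) = -81
A_4→A_5: (8)(5) − (2)(9) = 22
A_5→A_6: (2)(-10) − (-7)(5) = 15
A_6→A_1: (-7)(-10) − (-11)(-10) = -40
Σ = -471
Area = |Σ|/2 = 235.5.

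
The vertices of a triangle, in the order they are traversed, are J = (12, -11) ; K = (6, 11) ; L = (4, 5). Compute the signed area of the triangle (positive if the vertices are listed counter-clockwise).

40

Apply the shoelace formula: 2A = Σ (x_i·y_{i+1} − x_{i+1}·y_i), indices taken mod 3.
Cross-terms: 198, -14, -104  ⇒  Σ = 80
Signed area = Σ/2 = 40 (positive ⇒ counter-clockwise traversal).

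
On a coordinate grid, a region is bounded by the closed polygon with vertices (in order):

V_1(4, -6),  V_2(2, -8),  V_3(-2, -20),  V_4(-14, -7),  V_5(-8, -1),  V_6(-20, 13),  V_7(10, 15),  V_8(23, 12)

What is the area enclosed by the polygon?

674.5

Apply the shoelace (surveyor's) formula: 2A = Σ (x_i·y_{i+1} − x_{i+1}·y_i), indices taken mod 8.
Σ = (-20) + (-56) + (-266) + (-42) + (-124) + (-430) + (-225) + (-186) = -1349
Area = |Σ|/2 = 674.5.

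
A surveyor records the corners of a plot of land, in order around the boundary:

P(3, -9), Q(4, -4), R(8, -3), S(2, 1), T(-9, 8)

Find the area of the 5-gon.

70

Apply the shoelace formula: 2A = Σ (x_i·y_{i+1} − x_{i+1}·y_i), indices taken mod 5.
Cross-terms: 24, 20, 14, 25, 57  ⇒  Σ = 140
Area = |Σ|/2 = 70.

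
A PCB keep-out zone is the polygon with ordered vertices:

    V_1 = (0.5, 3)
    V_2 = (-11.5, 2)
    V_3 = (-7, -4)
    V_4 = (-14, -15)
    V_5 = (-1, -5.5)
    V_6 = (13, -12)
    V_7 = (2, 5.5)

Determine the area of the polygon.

Apply the surveyor's formula: 2A = Σ (x_i·y_{i+1} − x_{i+1}·y_i), indices taken mod 7.
V_1→V_2: (0.5)(2) − (-11.5)(3) = 35.5
V_2→V_3: (-11.5)(-4) − (-7)(2) = 60
V_3→V_4: (-7)(-15) − (-14)(-4) = 49
V_4→V_5: (-14)(-5.5) − (-1)(-15) = 62
V_5→V_6: (-1)(-12) − (13)(-5.5) = 83.5
V_6→V_7: (13)(5.5) − (2)(-12) = 95.5
V_7→V_1: (2)(3) − (0.5)(5.5) = 3.25
Σ = 388.75
Area = |Σ|/2 = 194.375.

194.375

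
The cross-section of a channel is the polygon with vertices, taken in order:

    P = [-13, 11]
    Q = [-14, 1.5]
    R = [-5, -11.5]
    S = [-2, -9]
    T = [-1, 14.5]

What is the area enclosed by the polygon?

232.25

Cross-terms: 134.5, 168.5, 22, -38, 177.5  ⇒  Σ = 464.5
Area = |Σ|/2 = 232.25.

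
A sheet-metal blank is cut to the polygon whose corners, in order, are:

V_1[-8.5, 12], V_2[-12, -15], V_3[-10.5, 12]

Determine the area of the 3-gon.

Apply the shoelace (surveyor's) formula: 2A = Σ (x_i·y_{i+1} − x_{i+1}·y_i), indices taken mod 3.
V_1→V_2: (-8.5)(-15) − (-12)(12) = 271.5
V_2→V_3: (-12)(12) − (-10.5)(-15) = -301.5
V_3→V_1: (-10.5)(12) − (-8.5)(12) = -24
Σ = -54
Area = |Σ|/2 = 27.

27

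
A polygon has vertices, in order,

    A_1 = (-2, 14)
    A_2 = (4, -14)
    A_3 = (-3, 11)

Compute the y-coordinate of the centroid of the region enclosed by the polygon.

Apply the surveyor's formula. First the cross-terms c_i = x_i·y_{i+1} − x_{i+1}·y_i:
  -28, 2, -20  ⇒  2A = -46, A = -23.
Then Σ (y_i + y_{i+1})·c_i = -506, so ȳ = -506 / (6·(-23)) = 11/3.

11/3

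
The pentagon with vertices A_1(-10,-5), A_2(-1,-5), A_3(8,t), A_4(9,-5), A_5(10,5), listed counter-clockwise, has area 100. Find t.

Write out the shoelace sum; only the two edges meeting at A_3 involve t:
2·Area = [((-1)·t − 8·(-5)) + (8·(-5) − 9·t)] + 140
       = -10·t + 140 = 200
⇒ t = -6.

-6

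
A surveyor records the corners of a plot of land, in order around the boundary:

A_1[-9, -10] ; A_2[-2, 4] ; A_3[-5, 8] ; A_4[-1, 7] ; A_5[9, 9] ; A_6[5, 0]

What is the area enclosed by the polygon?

123

A_1→A_2: (-9)(4) − (-2)(-10) = -56
A_2→A_3: (-2)(8) − (-5)(4) = 4
A_3→A_4: (-5)(7) − (-1)(8) = -27
A_4→A_5: (-1)(9) − (9)(7) = -72
A_5→A_6: (9)(0) − (5)(9) = -45
A_6→A_1: (5)(-10) − (-9)(0) = -50
Σ = -246
Area = |Σ|/2 = 123.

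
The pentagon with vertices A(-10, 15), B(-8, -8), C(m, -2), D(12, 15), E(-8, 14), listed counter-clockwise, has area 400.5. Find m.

11

The doubled signed area Σ (x_i y_{i+1} − x_{i+1} y_i) is linear in m.
With m=0 it equals 548; the coefficient of m is 23 (from the two edges through C).
So 23·m + 548 = 2·400.5 = 801 ⇒ m = 11.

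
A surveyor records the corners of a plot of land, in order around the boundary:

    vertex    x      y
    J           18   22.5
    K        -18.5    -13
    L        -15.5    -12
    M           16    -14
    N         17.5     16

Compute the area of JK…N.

Apply the shoelace formula: 2A = Σ (x_i·y_{i+1} − x_{i+1}·y_i), indices taken mod 5.
Σ = (182.25) + (20.5) + (409) + (501) + (105.75) = 1218.5
Area = |Σ|/2 = 609.25.

609.25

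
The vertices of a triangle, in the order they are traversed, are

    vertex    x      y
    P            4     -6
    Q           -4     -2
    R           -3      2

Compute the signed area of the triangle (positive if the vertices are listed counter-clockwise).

Apply the shoelace formula: 2A = Σ (x_i·y_{i+1} − x_{i+1}·y_i), indices taken mod 3.
Cross-terms: -32, -14, 10  ⇒  Σ = -36
Signed area = Σ/2 = -18 (negative ⇒ clockwise traversal).

-18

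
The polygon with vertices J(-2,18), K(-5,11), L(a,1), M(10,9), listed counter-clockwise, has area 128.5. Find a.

-3

Write out the shoelace sum; only the two edges meeting at L involve a:
2·Area = [((-5)·1 − a·11) + (a·9 − 10·1)] + 266
       = -2·a + 251 = 257
⇒ a = -3.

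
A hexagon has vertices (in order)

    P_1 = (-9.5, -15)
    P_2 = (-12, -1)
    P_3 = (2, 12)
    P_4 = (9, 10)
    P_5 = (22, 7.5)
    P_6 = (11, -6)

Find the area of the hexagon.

Apply Gauss's area formula: 2A = Σ (x_i·y_{i+1} − x_{i+1}·y_i), indices taken mod 6.
P_1→P_2: (-9.5)(-1) − (-12)(-15) = -170.5
P_2→P_3: (-12)(12) − (2)(-1) = -142
P_3→P_4: (2)(10) − (9)(12) = -88
P_4→P_5: (9)(7.5) − (22)(10) = -152.5
P_5→P_6: (22)(-6) − (11)(7.5) = -214.5
P_6→P_1: (11)(-15) − (-9.5)(-6) = -222
Σ = -989.5
Area = |Σ|/2 = 494.75.

494.75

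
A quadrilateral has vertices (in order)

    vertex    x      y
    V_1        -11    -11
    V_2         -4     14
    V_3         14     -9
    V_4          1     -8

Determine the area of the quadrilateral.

280

Apply Gauss's area formula: 2A = Σ (x_i·y_{i+1} − x_{i+1}·y_i), indices taken mod 4.
V_1→V_2: (-11)(14) − (-4)(-11) = -198
V_2→V_3: (-4)(-9) − (14)(14) = -160
V_3→V_4: (14)(-8) − (1)(-9) = -103
V_4→V_1: (1)(-11) − (-11)(-8) = -99
Σ = -560
Area = |Σ|/2 = 280.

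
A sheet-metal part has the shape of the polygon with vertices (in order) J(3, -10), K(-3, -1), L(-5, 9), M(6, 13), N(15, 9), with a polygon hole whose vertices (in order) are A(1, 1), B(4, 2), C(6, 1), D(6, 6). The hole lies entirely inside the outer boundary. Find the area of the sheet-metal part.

241

Outer boundary:
Apply the shoelace formula: 2A = Σ (x_i·y_{i+1} − x_{i+1}·y_i), indices taken mod 5.
Σ = (-33) + (-32) + (-119) + (-141) + (-177) = -502
Area = |Σ|/2 = 251.
Hole:
Cross-terms: -2, -8, 30, 0  ⇒  Σ = 20
Area = |Σ|/2 = 10.
Net area = 251 − 10 = 241.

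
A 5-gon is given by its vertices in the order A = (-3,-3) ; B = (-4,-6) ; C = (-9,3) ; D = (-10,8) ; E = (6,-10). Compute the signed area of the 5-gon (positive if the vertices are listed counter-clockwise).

-49

Apply the shoelace formula: 2A = Σ (x_i·y_{i+1} − x_{i+1}·y_i), indices taken mod 5.
Cross-terms: 6, -66, -42, 52, -48  ⇒  Σ = -98
Signed area = Σ/2 = -49 (negative ⇒ clockwise traversal).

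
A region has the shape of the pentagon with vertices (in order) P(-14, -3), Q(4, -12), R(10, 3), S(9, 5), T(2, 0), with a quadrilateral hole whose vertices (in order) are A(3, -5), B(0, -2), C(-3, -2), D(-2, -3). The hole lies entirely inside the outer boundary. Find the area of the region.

153.5

Outer boundary:
Cross-terms: 180, 132, 23, -10, -6  ⇒  Σ = 319
Area = |Σ|/2 = 159.5.
Hole:
A→B: (3)(-2) − (0)(-5) = -6
B→C: (0)(-2) − (-3)(-2) = -6
C→D: (-3)(-3) − (-2)(-2) = 5
D→A: (-2)(-5) − (3)(-3) = 19
Σ = 12
Area = |Σ|/2 = 6.
Net area = 159.5 − 6 = 153.5.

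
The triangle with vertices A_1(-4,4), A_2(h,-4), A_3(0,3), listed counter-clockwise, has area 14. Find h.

0

The doubled signed area Σ (x_i y_{i+1} − x_{i+1} y_i) is linear in h.
With h=0 it equals 28; the coefficient of h is -1 (from the two edges through A_2).
So -1·h + 28 = 2·14 = 28 ⇒ h = 0.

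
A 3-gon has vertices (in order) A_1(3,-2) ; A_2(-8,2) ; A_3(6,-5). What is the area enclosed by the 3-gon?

10.5

Σ = (-10) + (28) + (3) = 21
Area = |Σ|/2 = 10.5.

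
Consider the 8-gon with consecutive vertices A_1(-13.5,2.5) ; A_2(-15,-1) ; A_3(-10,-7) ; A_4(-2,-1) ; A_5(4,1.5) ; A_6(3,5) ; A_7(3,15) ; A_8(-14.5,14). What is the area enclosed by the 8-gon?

300.375

Apply the shoelace (surveyor's) formula: 2A = Σ (x_i·y_{i+1} − x_{i+1}·y_i), indices taken mod 8.
A_1→A_2: (-13.5)(-1) − (-15)(2.5) = 51
A_2→A_3: (-15)(-7) − (-10)(-1) = 95
A_3→A_4: (-10)(-1) − (-2)(-7) = -4
A_4→A_5: (-2)(1.5) − (4)(-1) = 1
A_5→A_6: (4)(5) − (3)(1.5) = 15.5
A_6→A_7: (3)(15) − (3)(5) = 30
A_7→A_8: (3)(14) − (-14.5)(15) = 259.5
A_8→A_1: (-14.5)(2.5) − (-13.5)(14) = 152.75
Σ = 600.75
Area = |Σ|/2 = 300.375.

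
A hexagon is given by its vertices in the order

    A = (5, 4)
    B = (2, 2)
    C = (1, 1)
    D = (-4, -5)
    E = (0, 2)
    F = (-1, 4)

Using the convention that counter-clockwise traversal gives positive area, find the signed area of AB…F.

Apply the surveyor's formula: 2A = Σ (x_i·y_{i+1} − x_{i+1}·y_i), indices taken mod 6.
Cross-terms: 2, 0, -1, -8, 2, -24  ⇒  Σ = -29
Signed area = Σ/2 = -14.5 (negative ⇒ clockwise traversal).

-14.5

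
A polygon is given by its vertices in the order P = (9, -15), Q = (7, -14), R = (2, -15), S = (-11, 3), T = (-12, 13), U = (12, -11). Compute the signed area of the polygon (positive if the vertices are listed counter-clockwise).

P→Q: (9)(-14) − (7)(-15) = -21
Q→R: (7)(-15) − (2)(-14) = -77
R→S: (2)(3) − (-11)(-15) = -159
S→T: (-11)(13) − (-12)(3) = -107
T→U: (-12)(-11) − (12)(13) = -24
U→P: (12)(-15) − (9)(-11) = -81
Σ = -469
Signed area = Σ/2 = -234.5 (negative ⇒ clockwise traversal).

-234.5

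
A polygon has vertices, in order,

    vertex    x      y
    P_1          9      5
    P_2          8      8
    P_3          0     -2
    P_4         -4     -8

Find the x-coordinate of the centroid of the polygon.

Apply Gauss's area formula. First the cross-terms c_i = x_i·y_{i+1} − x_{i+1}·y_i:
  32, -16, -8, 52  ⇒  2A = 60, A = 30.
Then Σ (x_i + x_{i+1})·c_i = 708, so x̄ = 708 / (6·30) = 59/15.

59/15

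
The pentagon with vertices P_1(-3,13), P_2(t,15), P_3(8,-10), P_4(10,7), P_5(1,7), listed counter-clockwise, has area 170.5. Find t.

The doubled signed area Σ (x_i y_{i+1} − x_{i+1} y_i) is linear in t.
With t=0 it equals 88; the coefficient of t is -23 (from the two edges through P_2).
So -23·t + 88 = 2·170.5 = 341 ⇒ t = -11.

-11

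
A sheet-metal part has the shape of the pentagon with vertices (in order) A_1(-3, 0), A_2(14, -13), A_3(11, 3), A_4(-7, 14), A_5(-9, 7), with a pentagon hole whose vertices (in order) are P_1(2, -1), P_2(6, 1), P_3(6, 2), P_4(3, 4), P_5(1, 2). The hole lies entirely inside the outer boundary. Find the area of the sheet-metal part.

234

Outer boundary:
Apply the shoelace (surveyor's) formula: 2A = Σ (x_i·y_{i+1} − x_{i+1}·y_i), indices taken mod 5.
Σ = (39) + (185) + (175) + (77) + (21) = 497
Area = |Σ|/2 = 248.5.
Hole:
P_1→P_2: (2)(1) − (6)(-1) = 8
P_2→P_3: (6)(2) − (6)(1) = 6
P_3→P_4: (6)(4) − (3)(2) = 18
P_4→P_5: (3)(2) − (1)(4) = 2
P_5→P_1: (1)(-1) − (2)(2) = -5
Σ = 29
Area = |Σ|/2 = 14.5.
Net area = 248.5 − 14.5 = 234.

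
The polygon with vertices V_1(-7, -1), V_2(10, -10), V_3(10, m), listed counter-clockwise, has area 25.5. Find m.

The doubled signed area Σ (x_i y_{i+1} − x_{i+1} y_i) is linear in m.
With m=0 it equals 170; the coefficient of m is 17 (from the two edges through V_3).
So 17·m + 170 = 2·25.5 = 51 ⇒ m = -7.

-7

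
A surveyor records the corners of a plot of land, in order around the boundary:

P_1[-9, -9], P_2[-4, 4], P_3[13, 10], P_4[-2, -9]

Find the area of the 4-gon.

Apply the surveyor's formula: 2A = Σ (x_i·y_{i+1} − x_{i+1}·y_i), indices taken mod 4.
Cross-terms: -72, -92, -97, -63  ⇒  Σ = -324
Area = |Σ|/2 = 162.

162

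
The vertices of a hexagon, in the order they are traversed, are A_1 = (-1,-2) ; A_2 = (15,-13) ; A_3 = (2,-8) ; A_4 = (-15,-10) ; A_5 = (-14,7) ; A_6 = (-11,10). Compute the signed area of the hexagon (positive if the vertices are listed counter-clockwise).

-233.5

Apply the surveyor's formula: 2A = Σ (x_i·y_{i+1} − x_{i+1}·y_i), indices taken mod 6.
Σ = (43) + (-94) + (-140) + (-245) + (-63) + (32) = -467
Signed area = Σ/2 = -233.5 (negative ⇒ clockwise traversal).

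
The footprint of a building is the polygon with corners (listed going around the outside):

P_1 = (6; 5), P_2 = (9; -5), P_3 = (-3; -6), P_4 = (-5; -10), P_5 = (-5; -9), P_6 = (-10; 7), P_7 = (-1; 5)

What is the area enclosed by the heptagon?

176

Apply the shoelace formula: 2A = Σ (x_i·y_{i+1} − x_{i+1}·y_i), indices taken mod 7.
Σ = (-75) + (-69) + (0) + (-5) + (-125) + (-43) + (-35) = -352
Area = |Σ|/2 = 176.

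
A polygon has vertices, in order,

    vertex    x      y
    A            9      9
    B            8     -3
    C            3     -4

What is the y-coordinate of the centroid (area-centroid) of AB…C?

Apply the shoelace (surveyor's) formula. First the cross-terms c_i = x_i·y_{i+1} − x_{i+1}·y_i:
  -99, -23, 63  ⇒  2A = -59, A = -29.5.
Then Σ (y_i + y_{i+1})·c_i = -118, so ȳ = -118 / (6·(-29.5)) = 2/3.

2/3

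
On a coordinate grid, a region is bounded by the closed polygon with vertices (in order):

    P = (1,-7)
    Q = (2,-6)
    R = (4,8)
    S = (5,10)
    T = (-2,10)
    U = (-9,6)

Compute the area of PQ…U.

126.5

Cross-terms: 8, 40, 0, 70, 78, 57  ⇒  Σ = 253
Area = |Σ|/2 = 126.5.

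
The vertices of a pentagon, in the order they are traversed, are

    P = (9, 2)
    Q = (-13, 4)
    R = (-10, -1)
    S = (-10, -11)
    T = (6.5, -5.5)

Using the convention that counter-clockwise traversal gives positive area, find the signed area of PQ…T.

202

P→Q: (9)(4) − (-13)(2) = 62
Q→R: (-13)(-1) − (-10)(4) = 53
R→S: (-10)(-11) − (-10)(-1) = 100
S→T: (-10)(-5.5) − (6.5)(-11) = 126.5
T→P: (6.5)(2) − (9)(-5.5) = 62.5
Σ = 404
Signed area = Σ/2 = 202 (positive ⇒ counter-clockwise traversal).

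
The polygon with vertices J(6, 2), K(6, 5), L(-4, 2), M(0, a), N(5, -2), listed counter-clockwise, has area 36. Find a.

0

Write out the shoelace sum; only the two edges meeting at M involve a:
2·Area = [((-4)·a − 0·2) + (0·(-2) − 5·a)] + 72
       = -9·a + 72 = 72
⇒ a = 0.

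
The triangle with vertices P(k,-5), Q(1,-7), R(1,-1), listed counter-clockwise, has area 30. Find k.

The doubled signed area Σ (x_i y_{i+1} − x_{i+1} y_i) is linear in k.
With k=0 it equals 6; the coefficient of k is -6 (from the two edges through P).
So -6·k + 6 = 2·30 = 60 ⇒ k = -9.

-9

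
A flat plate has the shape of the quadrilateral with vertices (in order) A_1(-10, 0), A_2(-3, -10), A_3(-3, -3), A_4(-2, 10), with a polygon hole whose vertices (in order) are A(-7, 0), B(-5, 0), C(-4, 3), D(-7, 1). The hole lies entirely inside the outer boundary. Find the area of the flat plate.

Outer boundary:
Apply the shoelace (surveyor's) formula: 2A = Σ (x_i·y_{i+1} − x_{i+1}·y_i), indices taken mod 4.
Cross-terms: 100, -21, -36, 100  ⇒  Σ = 143
Area = |Σ|/2 = 71.5.
Hole:
Apply Gauss's area formula: 2A = Σ (x_i·y_{i+1} − x_{i+1}·y_i), indices taken mod 4.
A→B: (-7)(0) − (-5)(0) = 0
B→C: (-5)(3) − (-4)(0) = -15
C→D: (-4)(1) − (-7)(3) = 17
D→A: (-7)(0) − (-7)(1) = 7
Σ = 9
Area = |Σ|/2 = 4.5.
Net area = 71.5 − 4.5 = 67.

67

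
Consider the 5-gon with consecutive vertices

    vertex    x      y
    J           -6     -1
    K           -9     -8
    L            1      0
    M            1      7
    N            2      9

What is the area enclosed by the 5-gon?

Apply Gauss's area formula: 2A = Σ (x_i·y_{i+1} − x_{i+1}·y_i), indices taken mod 5.
Σ = (39) + (8) + (7) + (-5) + (52) = 101
Area = |Σ|/2 = 50.5.

50.5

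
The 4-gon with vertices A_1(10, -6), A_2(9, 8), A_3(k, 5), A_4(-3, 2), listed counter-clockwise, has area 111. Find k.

The doubled signed area Σ (x_i y_{i+1} − x_{i+1} y_i) is linear in k.
With k=0 it equals 192; the coefficient of k is -6 (from the two edges through A_3).
So -6·k + 192 = 2·111 = 222 ⇒ k = -5.

-5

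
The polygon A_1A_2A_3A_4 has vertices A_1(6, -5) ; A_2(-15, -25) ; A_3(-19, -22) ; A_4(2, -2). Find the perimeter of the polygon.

|A_1A_2| = √((-21)² + (-20)²) = √841 = 29
|A_2A_3| = √((-4)² + (3)²) = √25 = 5
|A_3A_4| = √((21)² + (20)²) = √841 = 29
|A_4A_1| = √((4)² + (-3)²) = √25 = 5
Perimeter = 29 + 5 + 29 + 5 = 68.

68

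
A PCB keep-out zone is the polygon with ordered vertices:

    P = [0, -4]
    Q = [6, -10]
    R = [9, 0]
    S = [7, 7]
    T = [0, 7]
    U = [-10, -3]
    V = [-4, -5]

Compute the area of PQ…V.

Apply the surveyor's formula: 2A = Σ (x_i·y_{i+1} − x_{i+1}·y_i), indices taken mod 7.
Σ = (24) + (90) + (63) + (49) + (70) + (38) + (16) = 350
Area = |Σ|/2 = 175.

175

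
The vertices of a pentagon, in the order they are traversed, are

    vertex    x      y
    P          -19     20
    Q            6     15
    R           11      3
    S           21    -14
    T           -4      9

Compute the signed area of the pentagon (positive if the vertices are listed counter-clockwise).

Apply the shoelace formula: 2A = Σ (x_i·y_{i+1} − x_{i+1}·y_i), indices taken mod 5.
P→Q: (-19)(15) − (6)(20) = -405
Q→R: (6)(3) − (11)(15) = -147
R→S: (11)(-14) − (21)(3) = -217
S→T: (21)(9) − (-4)(-14) = 133
T→P: (-4)(20) − (-19)(9) = 91
Σ = -545
Signed area = Σ/2 = -272.5 (negative ⇒ clockwise traversal).

-272.5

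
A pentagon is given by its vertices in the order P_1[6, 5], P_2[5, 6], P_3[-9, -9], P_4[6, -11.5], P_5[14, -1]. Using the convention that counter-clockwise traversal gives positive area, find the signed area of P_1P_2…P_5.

204.25

Apply the shoelace (surveyor's) formula: 2A = Σ (x_i·y_{i+1} − x_{i+1}·y_i), indices taken mod 5.
Σ = (11) + (9) + (157.5) + (155) + (76) = 408.5
Signed area = Σ/2 = 204.25 (positive ⇒ counter-clockwise traversal).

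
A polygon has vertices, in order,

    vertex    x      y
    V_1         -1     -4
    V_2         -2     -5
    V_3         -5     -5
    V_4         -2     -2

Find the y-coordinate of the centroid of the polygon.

-47/12

Apply the shoelace (surveyor's) formula. First the cross-terms c_i = x_i·y_{i+1} − x_{i+1}·y_i:
  -3, -15, 0, 6  ⇒  2A = -12, A = -6.
Then Σ (y_i + y_{i+1})·c_i = 141, so ȳ = 141 / (6·(-6)) = -47/12.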